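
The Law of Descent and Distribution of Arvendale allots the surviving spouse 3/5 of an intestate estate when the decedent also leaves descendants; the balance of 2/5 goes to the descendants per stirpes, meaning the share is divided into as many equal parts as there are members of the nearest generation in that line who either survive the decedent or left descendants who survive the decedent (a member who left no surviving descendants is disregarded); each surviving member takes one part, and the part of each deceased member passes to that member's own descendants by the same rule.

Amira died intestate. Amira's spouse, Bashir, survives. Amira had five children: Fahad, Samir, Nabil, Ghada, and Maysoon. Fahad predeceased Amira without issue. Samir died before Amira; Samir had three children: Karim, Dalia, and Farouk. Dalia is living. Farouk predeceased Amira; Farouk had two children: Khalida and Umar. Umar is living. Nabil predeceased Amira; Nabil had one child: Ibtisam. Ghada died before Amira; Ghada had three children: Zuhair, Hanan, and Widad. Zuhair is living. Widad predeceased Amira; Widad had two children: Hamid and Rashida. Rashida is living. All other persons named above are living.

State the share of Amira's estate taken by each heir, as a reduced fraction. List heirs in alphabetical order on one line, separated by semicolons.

Bashir 3/5; Dalia 1/30; Hamid 1/60; Hanan 1/30; Ibtisam 1/10; Karim 1/30; Khalida 1/60; Maysoon 1/10; Rashida 1/60; Umar 1/60; Zuhair 1/30

Bashir, as surviving spouse, takes 3/5.
The remaining 2/5 passes to Amira's descendants per stirpes.
Fahad left no surviving issue, so that branch lapses and is disregarded.
The 2/5 is divided into 4 equal shares of 1/10 among Samir, Nabil, Ghada, Maysoon.
Samir predeceased; the 1/10 allotted to Samir's branch passes to Samir's issue by representation.
The 1/10 is divided into 3 equal shares of 1/30 among Karim, Dalia, Farouk.
Karim is living and takes 1/30.
Dalia is living and takes 1/30.
Farouk predeceased; the 1/30 allotted to Farouk's branch passes to Farouk's issue by representation.
The 1/30 is divided into 2 equal shares of 1/60 among Khalida, Umar.
Khalida is living and takes 1/60.
Umar is living and takes 1/60.
Nabil predeceased; the 1/10 allotted to Nabil's branch passes to Nabil's issue by representation.
Ibtisam is the sole taker at this level and receives the full 1/10.
Ghada predeceased; the 1/10 allotted to Ghada's branch passes to Ghada's issue by representation.
The 1/10 is divided into 3 equal shares of 1/30 among Zuhair, Hanan, Widad.
Zuhair is living and takes 1/30.
Hanan is living and takes 1/30.
Widad predeceased; the 1/30 allotted to Widad's branch passes to Widad's issue by representation.
The 1/30 is divided into 2 equal shares of 1/60 among Hamid, Rashida.
Hamid is living and takes 1/60.
Rashida is living and takes 1/60.
Maysoon is living and takes 1/10.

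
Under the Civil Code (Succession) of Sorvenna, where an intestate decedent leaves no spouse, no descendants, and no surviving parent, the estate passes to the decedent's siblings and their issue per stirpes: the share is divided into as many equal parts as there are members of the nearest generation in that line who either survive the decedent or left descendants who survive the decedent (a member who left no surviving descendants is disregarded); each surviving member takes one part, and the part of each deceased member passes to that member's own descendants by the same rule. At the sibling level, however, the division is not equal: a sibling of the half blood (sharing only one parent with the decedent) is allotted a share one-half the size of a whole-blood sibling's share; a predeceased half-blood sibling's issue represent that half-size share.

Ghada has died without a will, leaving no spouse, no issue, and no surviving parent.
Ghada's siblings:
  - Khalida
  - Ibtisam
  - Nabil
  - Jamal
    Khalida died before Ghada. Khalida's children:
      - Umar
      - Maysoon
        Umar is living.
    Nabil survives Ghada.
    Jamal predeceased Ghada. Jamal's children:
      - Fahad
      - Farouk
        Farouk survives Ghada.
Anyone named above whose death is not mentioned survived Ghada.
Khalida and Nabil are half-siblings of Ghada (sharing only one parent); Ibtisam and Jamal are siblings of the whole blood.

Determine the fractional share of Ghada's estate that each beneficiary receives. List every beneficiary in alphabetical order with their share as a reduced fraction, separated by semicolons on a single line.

Fahad 1/6; Farouk 1/6; Ibtisam 1/3; Maysoon 1/12; Nabil 1/6; Umar 1/12

No spouse, descendants, or parent survives, so the estate passes to Ghada's siblings per stirpes.
Half-blood siblings count for one-half the weight of whole-blood siblings at the initial division.
Dividing 1 in proportion to weights (total weight 3): Khalida (weight 1/2) → 1/6; Ibtisam (weight 1) → 1/3; Nabil (weight 1/2) → 1/6; Jamal (weight 1) → 1/3.
Khalida predeceased; the 1/6 allotted to Khalida's branch passes to Khalida's issue by representation.
The 1/6 is divided into 2 equal shares of 1/12 among Umar, Maysoon.
Umar is living and takes 1/12.
Maysoon is living and takes 1/12.
Ibtisam is living and takes 1/3.
Nabil is living and takes 1/6.
Jamal predeceased; the 1/3 allotted to Jamal's branch passes to Jamal's issue by representation.
The 1/3 is divided into 2 equal shares of 1/6 among Fahad, Farouk.
Fahad is living and takes 1/6.
Farouk is living and takes 1/6.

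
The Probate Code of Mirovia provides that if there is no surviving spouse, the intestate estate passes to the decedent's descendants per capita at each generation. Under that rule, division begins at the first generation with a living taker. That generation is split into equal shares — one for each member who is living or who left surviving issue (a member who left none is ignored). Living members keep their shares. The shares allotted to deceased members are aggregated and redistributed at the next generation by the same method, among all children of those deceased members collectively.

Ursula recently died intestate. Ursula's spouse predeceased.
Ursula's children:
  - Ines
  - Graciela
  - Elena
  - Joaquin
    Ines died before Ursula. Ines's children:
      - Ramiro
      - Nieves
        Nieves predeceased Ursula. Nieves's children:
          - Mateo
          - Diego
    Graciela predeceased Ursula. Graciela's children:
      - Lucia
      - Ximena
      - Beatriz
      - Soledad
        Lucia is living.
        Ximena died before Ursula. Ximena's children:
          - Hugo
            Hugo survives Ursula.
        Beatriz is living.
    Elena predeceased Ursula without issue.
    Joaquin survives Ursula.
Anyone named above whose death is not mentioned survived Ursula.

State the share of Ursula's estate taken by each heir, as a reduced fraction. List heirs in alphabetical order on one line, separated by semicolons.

There is no surviving spouse, so the entire estate passes to Ursula's descendants per capita at each generation.
At generation 1 (Ines, Graciela, Joaquin) there are 3 shares of (1)/3 = 1/3 each.
Living: Joaquin — each takes 1/3.
Deceased: Ines and Graciela. Their combined 2/3 is pooled and carried to generation 2.
At generation 2 (Ramiro, Nieves, Lucia, Ximena, Beatriz, Soledad) there are 6 shares of (2/3)/6 = 1/9 each.
Living: Ramiro, Lucia, Beatriz, and Soledad — each takes 1/9.
Deceased: Nieves and Ximena. Their combined 2/9 is pooled and carried to generation 3.
At generation 3 (Mateo, Diego, Hugo) there are 3 shares of (2/9)/3 = 2/27 each.
Living: Mateo, Diego, and Hugo — each takes 2/27.

Beatriz 1/9; Diego 2/27; Hugo 2/27; Joaquin 1/3; Lucia 1/9; Mateo 2/27; Ramiro 1/9; Soledad 1/9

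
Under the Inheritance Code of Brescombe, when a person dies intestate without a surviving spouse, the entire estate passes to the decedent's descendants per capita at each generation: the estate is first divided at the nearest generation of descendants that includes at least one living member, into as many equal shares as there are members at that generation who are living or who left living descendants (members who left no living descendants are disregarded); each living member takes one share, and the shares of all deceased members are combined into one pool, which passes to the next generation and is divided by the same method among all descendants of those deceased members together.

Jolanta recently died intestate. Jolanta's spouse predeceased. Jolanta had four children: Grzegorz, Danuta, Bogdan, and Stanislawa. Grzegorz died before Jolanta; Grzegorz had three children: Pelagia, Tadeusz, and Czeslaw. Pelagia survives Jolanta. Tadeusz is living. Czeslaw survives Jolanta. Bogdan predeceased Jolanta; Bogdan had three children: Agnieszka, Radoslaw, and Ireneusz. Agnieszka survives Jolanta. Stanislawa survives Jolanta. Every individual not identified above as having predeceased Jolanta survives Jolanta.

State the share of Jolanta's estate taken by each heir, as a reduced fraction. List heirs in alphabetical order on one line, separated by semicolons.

Agnieszka 1/12; Czeslaw 1/12; Danuta 1/4; Ireneusz 1/12; Pelagia 1/12; Radoslaw 1/12; Stanislawa 1/4; Tadeusz 1/12

There is no surviving spouse, so the entire estate passes to Jolanta's descendants per capita at each generation.
At generation 1 (Grzegorz, Danuta, Bogdan, Stanislawa) there are 4 shares of (1)/4 = 1/4 each.
Living: Danuta and Stanislawa — each takes 1/4.
Deceased: Grzegorz and Bogdan. Their combined 1/2 is pooled and carried to generation 2.
At generation 2 (Pelagia, Tadeusz, Czeslaw, Agnieszka, Radoslaw, Ireneusz) there are 6 shares of (1/2)/6 = 1/12 each.
Living: Pelagia, Tadeusz, Czeslaw, Agnieszka, Radoslaw, and Ireneusz — each takes 1/12.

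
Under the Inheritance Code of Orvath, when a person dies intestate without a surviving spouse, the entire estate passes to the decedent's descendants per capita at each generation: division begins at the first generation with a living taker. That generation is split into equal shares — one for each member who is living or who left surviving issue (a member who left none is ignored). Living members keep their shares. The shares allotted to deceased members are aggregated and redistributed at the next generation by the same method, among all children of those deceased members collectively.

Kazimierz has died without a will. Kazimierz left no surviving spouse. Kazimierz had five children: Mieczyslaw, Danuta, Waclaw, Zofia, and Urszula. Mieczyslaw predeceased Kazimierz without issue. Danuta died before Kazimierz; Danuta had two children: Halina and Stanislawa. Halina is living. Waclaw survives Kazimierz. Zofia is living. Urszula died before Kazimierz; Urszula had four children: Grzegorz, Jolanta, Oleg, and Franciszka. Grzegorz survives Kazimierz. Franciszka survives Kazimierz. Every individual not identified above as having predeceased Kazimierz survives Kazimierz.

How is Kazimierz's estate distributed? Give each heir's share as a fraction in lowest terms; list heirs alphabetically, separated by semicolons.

Franciszka 1/12; Grzegorz 1/12; Halina 1/12; Jolanta 1/12; Oleg 1/12; Stanislawa 1/12; Waclaw 1/4; Zofia 1/4

There is no surviving spouse, so the entire estate passes to Kazimierz's descendants per capita at each generation.
At generation 1 (Danuta, Waclaw, Zofia, Urszula) there are 4 shares of (1)/4 = 1/4 each.
Living: Waclaw and Zofia — each takes 1/4.
Deceased: Danuta and Urszula. Their combined 1/2 is pooled and carried to generation 2.
At generation 2 (Halina, Stanislawa, Grzegorz, Jolanta, Oleg, Franciszka) there are 6 shares of (1/2)/6 = 1/12 each.
Living: Halina, Stanislawa, Grzegorz, Jolanta, Oleg, and Franciszka — each takes 1/12.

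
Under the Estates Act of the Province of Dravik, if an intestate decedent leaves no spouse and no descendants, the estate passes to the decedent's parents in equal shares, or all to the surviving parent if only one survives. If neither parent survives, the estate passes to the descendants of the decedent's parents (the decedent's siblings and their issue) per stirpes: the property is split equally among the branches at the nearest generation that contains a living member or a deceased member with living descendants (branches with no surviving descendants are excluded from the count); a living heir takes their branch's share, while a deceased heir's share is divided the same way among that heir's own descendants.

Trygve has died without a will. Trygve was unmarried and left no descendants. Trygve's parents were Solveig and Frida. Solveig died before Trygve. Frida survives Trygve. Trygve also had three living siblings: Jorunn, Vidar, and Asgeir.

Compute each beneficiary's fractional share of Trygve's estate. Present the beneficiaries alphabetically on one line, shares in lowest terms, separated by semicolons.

Only one parent, Frida, survives, so Frida takes the entire estate. The siblings take nothing because a surviving parent has priority.

Frida 1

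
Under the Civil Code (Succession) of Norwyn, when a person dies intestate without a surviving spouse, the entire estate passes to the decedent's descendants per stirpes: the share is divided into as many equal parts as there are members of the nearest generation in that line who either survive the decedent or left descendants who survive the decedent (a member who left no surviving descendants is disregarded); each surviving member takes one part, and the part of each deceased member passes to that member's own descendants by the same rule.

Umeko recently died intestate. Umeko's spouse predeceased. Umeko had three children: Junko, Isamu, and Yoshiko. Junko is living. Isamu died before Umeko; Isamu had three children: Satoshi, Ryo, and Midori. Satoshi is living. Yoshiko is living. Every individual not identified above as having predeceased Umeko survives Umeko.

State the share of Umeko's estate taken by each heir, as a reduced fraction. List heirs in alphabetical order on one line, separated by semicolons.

There is no surviving spouse, so the entire estate passes to Umeko's descendants per stirpes.
The estate is divided into 3 equal shares of 1/3 among Junko, Isamu, Yoshiko.
Junko is living and takes 1/3.
Isamu predeceased; the 1/3 allotted to Isamu's branch passes to Isamu's issue by representation.
The 1/3 is divided into 3 equal shares of 1/9 among Satoshi, Ryo, Midori.
Satoshi is living and takes 1/9.
Ryo is living and takes 1/9.
Midori is living and takes 1/9.
Yoshiko is living and takes 1/3.

Junko 1/3; Midori 1/9; Ryo 1/9; Satoshi 1/9; Yoshiko 1/3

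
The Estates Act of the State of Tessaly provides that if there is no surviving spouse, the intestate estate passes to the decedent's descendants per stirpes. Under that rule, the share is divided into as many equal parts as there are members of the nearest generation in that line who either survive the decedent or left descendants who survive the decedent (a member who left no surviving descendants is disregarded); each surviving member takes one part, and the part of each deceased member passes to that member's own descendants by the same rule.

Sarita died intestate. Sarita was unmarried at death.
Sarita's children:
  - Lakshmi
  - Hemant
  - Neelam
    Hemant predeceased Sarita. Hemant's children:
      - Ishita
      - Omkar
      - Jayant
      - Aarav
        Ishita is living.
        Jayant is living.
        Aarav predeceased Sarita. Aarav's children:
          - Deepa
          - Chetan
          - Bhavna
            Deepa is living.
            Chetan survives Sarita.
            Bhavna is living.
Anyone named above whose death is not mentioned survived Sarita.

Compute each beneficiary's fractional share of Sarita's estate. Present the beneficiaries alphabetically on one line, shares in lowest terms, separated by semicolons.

There is no surviving spouse, so the entire estate passes to Sarita's descendants per stirpes.
The estate is divided into 3 equal shares of 1/3 among Lakshmi, Hemant, Neelam.
Lakshmi is living and takes 1/3.
Hemant predeceased; the 1/3 allotted to Hemant's branch passes to Hemant's issue by representation.
The 1/3 is divided into 4 equal shares of 1/12 among Ishita, Omkar, Jayant, Aarav.
Ishita is living and takes 1/12.
Omkar is living and takes 1/12.
Jayant is living and takes 1/12.
Aarav predeceased; the 1/12 allotted to Aarav's branch passes to Aarav's issue by representation.
The 1/12 is divided into 3 equal shares of 1/36 among Deepa, Chetan, Bhavna.
Deepa is living and takes 1/36.
Chetan is living and takes 1/36.
Bhavna is living and takes 1/36.
Neelam is living and takes 1/3.

Bhavna 1/36; Chetan 1/36; Deepa 1/36; Ishita 1/12; Jayant 1/12; Lakshmi 1/3; Neelam 1/3; Omkar 1/12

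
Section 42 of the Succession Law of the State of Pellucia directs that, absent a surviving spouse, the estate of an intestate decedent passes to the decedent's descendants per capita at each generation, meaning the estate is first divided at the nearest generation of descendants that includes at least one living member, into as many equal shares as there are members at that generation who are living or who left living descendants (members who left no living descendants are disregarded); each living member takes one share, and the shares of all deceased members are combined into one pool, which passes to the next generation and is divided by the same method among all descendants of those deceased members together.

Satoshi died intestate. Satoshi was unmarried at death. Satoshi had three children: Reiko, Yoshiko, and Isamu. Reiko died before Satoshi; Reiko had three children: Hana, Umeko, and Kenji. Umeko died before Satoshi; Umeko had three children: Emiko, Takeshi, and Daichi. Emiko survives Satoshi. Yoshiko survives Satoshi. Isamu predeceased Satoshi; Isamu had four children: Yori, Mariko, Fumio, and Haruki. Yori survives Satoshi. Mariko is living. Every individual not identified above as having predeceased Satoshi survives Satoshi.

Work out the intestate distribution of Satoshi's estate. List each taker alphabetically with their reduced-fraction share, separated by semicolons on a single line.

Daichi 2/63; Emiko 2/63; Fumio 2/21; Hana 2/21; Haruki 2/21; Kenji 2/21; Mariko 2/21; Takeshi 2/63; Yori 2/21; Yoshiko 1/3

There is no surviving spouse, so the entire estate passes to Satoshi's descendants per capita at each generation.
At generation 1 (Reiko, Yoshiko, Isamu) there are 3 shares of (1)/3 = 1/3 each.
Living: Yoshiko — each takes 1/3.
Deceased: Reiko and Isamu. Their combined 2/3 is pooled and carried to generation 2.
At generation 2 (Hana, Umeko, Kenji, Yori, Mariko, Fumio, Haruki) there are 7 shares of (2/3)/7 = 2/21 each.
Living: Hana, Kenji, Yori, Mariko, Fumio, and Haruki — each takes 2/21.
Deceased: Umeko. That 2/21 share is carried to generation 3.
At generation 3 (Emiko, Takeshi, Daichi) there are 3 shares of (2/21)/3 = 2/63 each.
Living: Emiko, Takeshi, and Daichi — each takes 2/63.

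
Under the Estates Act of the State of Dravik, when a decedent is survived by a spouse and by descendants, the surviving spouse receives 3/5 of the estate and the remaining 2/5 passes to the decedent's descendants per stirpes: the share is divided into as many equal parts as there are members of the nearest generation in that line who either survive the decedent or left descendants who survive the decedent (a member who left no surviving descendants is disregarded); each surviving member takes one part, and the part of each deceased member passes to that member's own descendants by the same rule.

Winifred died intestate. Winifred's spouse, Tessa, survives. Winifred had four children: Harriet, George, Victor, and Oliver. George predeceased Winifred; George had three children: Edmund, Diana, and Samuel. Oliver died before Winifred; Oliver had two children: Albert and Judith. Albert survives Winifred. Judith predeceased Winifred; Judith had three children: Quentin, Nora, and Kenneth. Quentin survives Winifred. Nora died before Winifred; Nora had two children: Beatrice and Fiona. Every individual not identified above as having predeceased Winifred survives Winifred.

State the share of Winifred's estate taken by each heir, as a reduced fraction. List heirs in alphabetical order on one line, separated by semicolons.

Tessa, as surviving spouse, takes 3/5.
The remaining 2/5 passes to Winifred's descendants per stirpes.
The 2/5 is divided into 4 equal shares of 1/10 among Harriet, George, Victor, Oliver.
Harriet is living and takes 1/10.
George predeceased; the 1/10 allotted to George's branch passes to George's issue by representation.
The 1/10 is divided into 3 equal shares of 1/30 among Edmund, Diana, Samuel.
Edmund is living and takes 1/30.
Diana is living and takes 1/30.
Samuel is living and takes 1/30.
Victor is living and takes 1/10.
Oliver predeceased; the 1/10 allotted to Oliver's branch passes to Oliver's issue by representation.
The 1/10 is divided into 2 equal shares of 1/20 among Albert, Judith.
Albert is living and takes 1/20.
Judith predeceased; the 1/20 allotted to Judith's branch passes to Judith's issue by representation.
The 1/20 is divided into 3 equal shares of 1/60 among Quentin, Nora, Kenneth.
Quentin is living and takes 1/60.
Nora predeceased; the 1/60 allotted to Nora's branch passes to Nora's issue by representation.
The 1/60 is divided into 2 equal shares of 1/120 among Beatrice, Fiona.
Beatrice is living and takes 1/120.
Fiona is living and takes 1/120.
Kenneth is living and takes 1/60.

Albert 1/20; Beatrice 1/120; Diana 1/30; Edmund 1/30; Fiona 1/120; Harriet 1/10; Kenneth 1/60; Quentin 1/60; Samuel 1/30; Tessa 3/5; Victor 1/10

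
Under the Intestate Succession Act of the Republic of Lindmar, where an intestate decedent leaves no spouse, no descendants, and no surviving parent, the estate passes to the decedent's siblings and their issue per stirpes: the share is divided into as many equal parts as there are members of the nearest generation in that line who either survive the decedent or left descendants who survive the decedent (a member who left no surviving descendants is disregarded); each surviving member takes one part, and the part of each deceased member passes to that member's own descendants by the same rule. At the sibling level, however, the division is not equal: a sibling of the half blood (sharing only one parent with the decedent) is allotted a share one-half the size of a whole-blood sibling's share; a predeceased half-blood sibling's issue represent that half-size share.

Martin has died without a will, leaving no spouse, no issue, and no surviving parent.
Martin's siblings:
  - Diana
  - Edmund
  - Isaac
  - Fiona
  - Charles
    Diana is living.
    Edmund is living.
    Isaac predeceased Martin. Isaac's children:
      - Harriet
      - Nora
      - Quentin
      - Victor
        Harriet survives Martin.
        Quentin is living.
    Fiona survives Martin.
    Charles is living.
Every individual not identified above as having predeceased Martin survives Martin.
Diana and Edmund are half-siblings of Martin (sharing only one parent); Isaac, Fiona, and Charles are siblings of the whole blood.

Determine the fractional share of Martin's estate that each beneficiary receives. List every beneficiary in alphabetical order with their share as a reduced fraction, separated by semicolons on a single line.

No spouse, descendants, or parent survives, so the estate passes to Martin's siblings per stirpes.
Half-blood siblings count for one-half the weight of whole-blood siblings at the initial division.
Dividing 1 in proportion to weights (total weight 4): Diana (weight 1/2) → 1/8; Edmund (weight 1/2) → 1/8; Isaac (weight 1) → 1/4; Fiona (weight 1) → 1/4; Charles (weight 1) → 1/4.
Diana is living and takes 1/8.
Edmund is living and takes 1/8.
Isaac predeceased; the 1/4 allotted to Isaac's branch passes to Isaac's issue by representation.
The 1/4 is divided into 4 equal shares of 1/16 among Harriet, Nora, Quentin, Victor.
Harriet is living and takes 1/16.
Nora is living and takes 1/16.
Quentin is living and takes 1/16.
Victor is living and takes 1/16.
Fiona is living and takes 1/4.
Charles is living and takes 1/4.

Charles 1/4; Diana 1/8; Edmund 1/8; Fiona 1/4; Harriet 1/16; Nora 1/16; Quentin 1/16; Victor 1/16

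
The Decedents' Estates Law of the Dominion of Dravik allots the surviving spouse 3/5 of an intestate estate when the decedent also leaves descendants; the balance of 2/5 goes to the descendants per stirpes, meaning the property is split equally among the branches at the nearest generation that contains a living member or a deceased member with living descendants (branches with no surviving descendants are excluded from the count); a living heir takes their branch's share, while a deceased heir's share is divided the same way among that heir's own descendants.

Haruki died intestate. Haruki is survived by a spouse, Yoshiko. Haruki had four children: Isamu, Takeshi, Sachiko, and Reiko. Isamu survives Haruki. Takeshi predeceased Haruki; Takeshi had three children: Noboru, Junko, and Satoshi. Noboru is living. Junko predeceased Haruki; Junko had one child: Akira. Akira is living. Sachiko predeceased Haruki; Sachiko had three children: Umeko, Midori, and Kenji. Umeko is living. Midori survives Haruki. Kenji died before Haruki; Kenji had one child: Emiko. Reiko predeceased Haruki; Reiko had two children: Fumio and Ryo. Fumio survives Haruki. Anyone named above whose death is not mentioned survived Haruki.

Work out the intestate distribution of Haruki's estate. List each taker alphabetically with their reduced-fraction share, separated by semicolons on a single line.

Akira 1/30; Emiko 1/30; Fumio 1/20; Isamu 1/10; Midori 1/30; Noboru 1/30; Ryo 1/20; Satoshi 1/30; Umeko 1/30; Yoshiko 3/5

Yoshiko, as surviving spouse, takes 3/5.
The remaining 2/5 passes to Haruki's descendants per stirpes.
The 2/5 is divided into 4 equal shares of 1/10 among Isamu, Takeshi, Sachiko, Reiko.
Isamu is living and takes 1/10.
Takeshi predeceased; the 1/10 allotted to Takeshi's branch passes to Takeshi's issue by representation.
The 1/10 is divided into 3 equal shares of 1/30 among Noboru, Junko, Satoshi.
Noboru is living and takes 1/30.
Junko predeceased; the 1/30 allotted to Junko's branch passes to Junko's issue by representation.
Akira is the sole taker at this level and receives the full 1/30.
Satoshi is living and takes 1/30.
Sachiko predeceased; the 1/10 allotted to Sachiko's branch passes to Sachiko's issue by representation.
The 1/10 is divided into 3 equal shares of 1/30 among Umeko, Midori, Kenji.
Umeko is living and takes 1/30.
Midori is living and takes 1/30.
Kenji predeceased; the 1/30 allotted to Kenji's branch passes to Kenji's issue by representation.
Emiko is the sole taker at this level and receives the full 1/30.
Reiko predeceased; the 1/10 allotted to Reiko's branch passes to Reiko's issue by representation.
The 1/10 is divided into 2 equal shares of 1/20 among Fumio, Ryo.
Fumio is living and takes 1/20.
Ryo is living and takes 1/20.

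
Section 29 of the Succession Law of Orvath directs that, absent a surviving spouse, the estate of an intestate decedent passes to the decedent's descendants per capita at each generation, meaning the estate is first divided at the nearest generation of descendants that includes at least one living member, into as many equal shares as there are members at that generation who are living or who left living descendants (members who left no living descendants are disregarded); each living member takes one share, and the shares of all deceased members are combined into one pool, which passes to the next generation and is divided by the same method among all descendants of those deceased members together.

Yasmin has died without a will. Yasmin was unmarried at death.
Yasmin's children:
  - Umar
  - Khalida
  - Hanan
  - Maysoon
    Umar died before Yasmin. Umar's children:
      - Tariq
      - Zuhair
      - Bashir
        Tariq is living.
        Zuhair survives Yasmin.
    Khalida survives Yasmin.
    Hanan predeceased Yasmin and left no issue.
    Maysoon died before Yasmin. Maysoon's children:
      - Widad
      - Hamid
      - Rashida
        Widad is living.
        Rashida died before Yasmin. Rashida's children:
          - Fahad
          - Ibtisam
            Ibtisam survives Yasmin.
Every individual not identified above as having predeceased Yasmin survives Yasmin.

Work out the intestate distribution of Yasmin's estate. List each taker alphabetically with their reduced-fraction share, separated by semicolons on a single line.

Bashir 1/9; Fahad 1/18; Hamid 1/9; Ibtisam 1/18; Khalida 1/3; Tariq 1/9; Widad 1/9; Zuhair 1/9

There is no surviving spouse, so the entire estate passes to Yasmin's descendants per capita at each generation.
At generation 1 (Umar, Khalida, Maysoon) there are 3 shares of (1)/3 = 1/3 each.
Living: Khalida — each takes 1/3.
Deceased: Umar and Maysoon. Their combined 2/3 is pooled and carried to generation 2.
At generation 2 (Tariq, Zuhair, Bashir, Widad, Hamid, Rashida) there are 6 shares of (2/3)/6 = 1/9 each.
Living: Tariq, Zuhair, Bashir, Widad, and Hamid — each takes 1/9.
Deceased: Rashida. That 1/9 share is carried to generation 3.
At generation 3 (Fahad, Ibtisam) there are 2 shares of (1/9)/2 = 1/18 each.
Living: Fahad and Ibtisam — each takes 1/18.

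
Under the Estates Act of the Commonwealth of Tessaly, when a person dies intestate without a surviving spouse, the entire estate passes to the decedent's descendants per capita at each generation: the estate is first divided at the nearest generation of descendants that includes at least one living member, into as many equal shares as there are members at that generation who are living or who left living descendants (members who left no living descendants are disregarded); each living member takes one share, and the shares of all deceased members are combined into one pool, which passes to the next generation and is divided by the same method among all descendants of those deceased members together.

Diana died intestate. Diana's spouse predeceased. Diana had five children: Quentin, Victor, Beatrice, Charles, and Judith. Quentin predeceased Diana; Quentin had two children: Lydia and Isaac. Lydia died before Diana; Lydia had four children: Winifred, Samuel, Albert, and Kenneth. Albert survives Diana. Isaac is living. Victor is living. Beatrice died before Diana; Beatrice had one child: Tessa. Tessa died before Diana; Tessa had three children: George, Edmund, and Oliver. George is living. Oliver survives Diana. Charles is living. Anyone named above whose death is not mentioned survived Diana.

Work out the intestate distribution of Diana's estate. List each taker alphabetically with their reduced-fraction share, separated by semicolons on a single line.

Albert 4/105; Charles 1/5; Edmund 4/105; George 4/105; Isaac 2/15; Judith 1/5; Kenneth 4/105; Oliver 4/105; Samuel 4/105; Victor 1/5; Winifred 4/105

There is no surviving spouse, so the entire estate passes to Diana's descendants per capita at each generation.
At generation 1 (Quentin, Victor, Beatrice, Charles, Judith) there are 5 shares of (1)/5 = 1/5 each.
Living: Victor, Charles, and Judith — each takes 1/5.
Deceased: Quentin and Beatrice. Their combined 2/5 is pooled and carried to generation 2.
At generation 2 (Lydia, Isaac, Tessa) there are 3 shares of (2/5)/3 = 2/15 each.
Living: Isaac — each takes 2/15.
Deceased: Lydia and Tessa. Their combined 4/15 is pooled and carried to generation 3.
At generation 3 (Winifred, Samuel, Albert, Kenneth, George, Edmund, Oliver) there are 7 shares of (4/15)/7 = 4/105 each.
Living: Winifred, Samuel, Albert, Kenneth, George, Edmund, and Oliver — each takes 4/105.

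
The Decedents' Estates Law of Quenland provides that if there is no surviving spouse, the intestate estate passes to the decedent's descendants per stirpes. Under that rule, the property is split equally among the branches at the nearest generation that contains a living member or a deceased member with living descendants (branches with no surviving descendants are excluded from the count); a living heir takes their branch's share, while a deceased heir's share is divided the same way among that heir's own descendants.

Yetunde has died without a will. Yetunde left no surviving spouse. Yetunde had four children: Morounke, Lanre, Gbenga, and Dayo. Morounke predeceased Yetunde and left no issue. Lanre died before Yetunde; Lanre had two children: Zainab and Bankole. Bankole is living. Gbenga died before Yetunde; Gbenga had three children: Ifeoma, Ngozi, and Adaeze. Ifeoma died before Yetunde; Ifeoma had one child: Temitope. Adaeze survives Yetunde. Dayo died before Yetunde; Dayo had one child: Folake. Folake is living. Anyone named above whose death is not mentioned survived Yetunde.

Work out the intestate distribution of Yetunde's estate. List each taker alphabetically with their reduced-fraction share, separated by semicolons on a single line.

Adaeze 1/9; Bankole 1/6; Folake 1/3; Ngozi 1/9; Temitope 1/9; Zainab 1/6

There is no surviving spouse, so the entire estate passes to Yetunde's descendants per stirpes.
Morounke left no surviving issue, so that branch lapses and is disregarded.
The estate is divided into 3 equal shares of 1/3 among Lanre, Gbenga, Dayo.
Lanre predeceased; the 1/3 allotted to Lanre's branch passes to Lanre's issue by representation.
The 1/3 is divided into 2 equal shares of 1/6 among Zainab, Bankole.
Zainab is living and takes 1/6.
Bankole is living and takes 1/6.
Gbenga predeceased; the 1/3 allotted to Gbenga's branch passes to Gbenga's issue by representation.
The 1/3 is divided into 3 equal shares of 1/9 among Ifeoma, Ngozi, Adaeze.
Ifeoma predeceased; the 1/9 allotted to Ifeoma's branch passes to Ifeoma's issue by representation.
Temitope is the sole taker at this level and receives the full 1/9.
Ngozi is living and takes 1/9.
Adaeze is living and takes 1/9.
Dayo predeceased; the 1/3 allotted to Dayo's branch passes to Dayo's issue by representation.
Folake is the sole taker at this level and receives the full 1/3.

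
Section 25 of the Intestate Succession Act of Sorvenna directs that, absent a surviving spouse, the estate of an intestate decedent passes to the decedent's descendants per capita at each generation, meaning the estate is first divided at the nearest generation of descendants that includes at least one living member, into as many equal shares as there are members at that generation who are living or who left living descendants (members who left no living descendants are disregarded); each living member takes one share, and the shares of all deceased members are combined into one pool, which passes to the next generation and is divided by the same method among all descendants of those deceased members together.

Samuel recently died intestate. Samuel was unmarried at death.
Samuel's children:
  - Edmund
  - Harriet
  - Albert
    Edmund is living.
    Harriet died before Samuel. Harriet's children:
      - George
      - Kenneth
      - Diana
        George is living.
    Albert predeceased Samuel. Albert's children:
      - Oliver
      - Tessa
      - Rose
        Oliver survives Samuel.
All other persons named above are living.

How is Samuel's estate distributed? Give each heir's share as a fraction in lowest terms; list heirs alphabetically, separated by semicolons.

There is no surviving spouse, so the entire estate passes to Samuel's descendants per capita at each generation.
At generation 1 (Edmund, Harriet, Albert) there are 3 shares of (1)/3 = 1/3 each.
Living: Edmund — each takes 1/3.
Deceased: Harriet and Albert. Their combined 2/3 is pooled and carried to generation 2.
At generation 2 (George, Kenneth, Diana, Oliver, Tessa, Rose) there are 6 shares of (2/3)/6 = 1/9 each.
Living: George, Kenneth, Diana, Oliver, Tessa, and Rose — each takes 1/9.

Diana 1/9; Edmund 1/3; George 1/9; Kenneth 1/9; Oliver 1/9; Rose 1/9; Tessa 1/9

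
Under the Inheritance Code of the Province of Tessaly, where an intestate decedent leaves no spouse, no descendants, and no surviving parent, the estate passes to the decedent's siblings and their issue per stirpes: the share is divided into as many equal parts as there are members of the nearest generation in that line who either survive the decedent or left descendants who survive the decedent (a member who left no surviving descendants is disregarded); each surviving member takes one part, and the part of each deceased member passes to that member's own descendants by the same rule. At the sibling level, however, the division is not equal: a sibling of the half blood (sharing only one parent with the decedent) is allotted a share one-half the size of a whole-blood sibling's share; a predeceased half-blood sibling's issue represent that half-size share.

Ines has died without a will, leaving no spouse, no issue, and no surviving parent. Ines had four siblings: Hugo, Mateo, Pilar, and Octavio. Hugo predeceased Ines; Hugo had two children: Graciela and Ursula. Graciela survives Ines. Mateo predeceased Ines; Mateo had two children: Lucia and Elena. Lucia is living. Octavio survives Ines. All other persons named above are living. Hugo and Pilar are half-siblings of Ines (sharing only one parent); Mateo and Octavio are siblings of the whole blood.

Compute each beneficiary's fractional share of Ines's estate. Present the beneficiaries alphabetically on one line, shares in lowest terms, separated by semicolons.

Elena 1/6; Graciela 1/12; Lucia 1/6; Octavio 1/3; Pilar 1/6; Ursula 1/12

No spouse, descendants, or parent survives, so the estate passes to Ines's siblings per stirpes.
Half-blood siblings count for one-half the weight of whole-blood siblings at the initial division.
Dividing 1 in proportion to weights (total weight 3): Hugo (weight 1/2) → 1/6; Mateo (weight 1) → 1/3; Pilar (weight 1/2) → 1/6; Octavio (weight 1) → 1/3.
Hugo predeceased; the 1/6 allotted to Hugo's branch passes to Hugo's issue by representation.
The 1/6 is divided into 2 equal shares of 1/12 among Graciela, Ursula.
Graciela is living and takes 1/12.
Ursula is living and takes 1/12.
Mateo predeceased; the 1/3 allotted to Mateo's branch passes to Mateo's issue by representation.
The 1/3 is divided into 2 equal shares of 1/6 among Lucia, Elena.
Lucia is living and takes 1/6.
Elena is living and takes 1/6.
Pilar is living and takes 1/6.
Octavio is living and takes 1/3.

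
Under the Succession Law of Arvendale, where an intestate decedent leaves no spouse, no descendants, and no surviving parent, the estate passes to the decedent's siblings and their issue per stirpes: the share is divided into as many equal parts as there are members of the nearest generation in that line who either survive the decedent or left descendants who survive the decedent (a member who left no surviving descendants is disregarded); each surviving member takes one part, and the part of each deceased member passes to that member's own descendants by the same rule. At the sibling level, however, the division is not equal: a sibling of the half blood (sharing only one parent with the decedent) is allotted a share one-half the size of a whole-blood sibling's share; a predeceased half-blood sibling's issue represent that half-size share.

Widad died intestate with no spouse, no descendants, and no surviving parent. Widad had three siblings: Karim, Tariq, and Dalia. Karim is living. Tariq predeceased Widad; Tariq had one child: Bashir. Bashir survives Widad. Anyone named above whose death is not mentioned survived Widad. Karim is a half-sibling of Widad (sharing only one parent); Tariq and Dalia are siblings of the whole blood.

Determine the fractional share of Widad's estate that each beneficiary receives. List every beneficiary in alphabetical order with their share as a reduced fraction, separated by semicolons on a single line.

Bashir 2/5; Dalia 2/5; Karim 1/5

No spouse, descendants, or parent survives, so the estate passes to Widad's siblings per stirpes.
Half-blood siblings count for one-half the weight of whole-blood siblings at the initial division.
Dividing 1 in proportion to weights (total weight 5/2): Karim (weight 1/2) → 1/5; Tariq (weight 1) → 2/5; Dalia (weight 1) → 2/5.
Karim is living and takes 1/5.
Tariq predeceased; the 2/5 allotted to Tariq's branch passes to Tariq's issue by representation.
Bashir is the sole taker at this level and receives the full 2/5.
Dalia is living and takes 2/5.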